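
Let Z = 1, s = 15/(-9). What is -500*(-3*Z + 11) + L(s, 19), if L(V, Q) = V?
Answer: -12005/3 ≈ -4001.7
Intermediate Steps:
s = -5/3 (s = 15*(-⅑) = -5/3 ≈ -1.6667)
-500*(-3*Z + 11) + L(s, 19) = -500*(-3*1 + 11) - 5/3 = -500*(-3 + 11) - 5/3 = -500*8 - 5/3 = -4000 - 5/3 = -12005/3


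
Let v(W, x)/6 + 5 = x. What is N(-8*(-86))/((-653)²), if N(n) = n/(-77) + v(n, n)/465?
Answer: -1458/5089191415 ≈ -2.8649e-7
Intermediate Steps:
v(W, x) = -30 + 6*x
N(n) = -2/31 - n/11935 (N(n) = n/(-77) + (-30 + 6*n)/465 = n*(-1/77) + (-30 + 6*n)*(1/465) = -n/77 + (-2/31 + 2*n/155) = -2/31 - n/11935)
N(-8*(-86))/((-653)²) = (-2/31 - (-8)*(-86)/11935)/((-653)²) = (-2/31 - 1/11935*688)/426409 = (-2/31 - 688/11935)*(1/426409) = -1458/11935*1/426409 = -1458/5089191415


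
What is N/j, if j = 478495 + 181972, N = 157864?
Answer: 157864/660467 ≈ 0.23902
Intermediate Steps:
j = 660467
N/j = 157864/660467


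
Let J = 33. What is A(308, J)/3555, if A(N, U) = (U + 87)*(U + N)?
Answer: 2728/237 ≈ 11.511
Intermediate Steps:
A(N, U) = (87 + U)*(N + U)
A(308, J)/3555 = (33² + 87*308 + 87*33 + 308*33)/3555 = (1089 + 26796 + 2871 + 10164)*(1/3555) = 40920*(1/3555) = 2728/237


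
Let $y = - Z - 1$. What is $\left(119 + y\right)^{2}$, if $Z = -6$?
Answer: $15376$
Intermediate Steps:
$y = 5$ ($y = \left(-1\right) \left(-6\right) - 1 = 6 - 1 = 5$)
$\left(119 + y\right)^{2} = \left(119 + 5\right)^{2} = 124^{2} = 15376$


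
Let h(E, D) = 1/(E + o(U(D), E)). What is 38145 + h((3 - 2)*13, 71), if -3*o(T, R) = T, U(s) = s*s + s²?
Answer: 383090232/10043 ≈ 38145.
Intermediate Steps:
U(s) = 2*s² (U(s) = s² + s² = 2*s²)
o(T, R) = -T/3
h(E, D) = 1/(E - 2*D²/3)
38145 + h((3 - 2)*13, 71) = 38145 - 3/(-3*(3 - 2)*13 + 2*71²) = 38145 - 3/(-3*13 + 2*5041) = 38145 - 3/(-3*13 + 10082) = 38145 - 3/(-39 + 10082) = 38145 - 3/10043 = 383090232/10043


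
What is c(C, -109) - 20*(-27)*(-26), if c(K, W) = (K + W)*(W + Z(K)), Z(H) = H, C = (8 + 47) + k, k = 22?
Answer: -13016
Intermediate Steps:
C = 77 (C = (8 + 47) + 22 = 55 + 22 = 77)
c(K, W) = (K + W)**2 (c(K, W) = (K + W)*(W + K) = (K + W)*(K + W) = (K + W)**2)
c(C, -109) - 20*(-27)*(-26) = (77**2 + (-109)**2 + 2*77*(-109)) - 20*(-27)*(-26) = (5929 + 11881 - 16786) - (-540)*(-26) = 1024 - 1*14040 = 1024 - 14040 = -13016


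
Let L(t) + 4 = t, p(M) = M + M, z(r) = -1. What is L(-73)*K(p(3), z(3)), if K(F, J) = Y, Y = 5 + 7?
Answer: -924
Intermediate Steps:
Y = 12
p(M) = 2*M
K(F, J) = 12
L(t) = -4 + t
L(-73)*K(p(3), z(3)) = (-4 - 73)*12 = -77*12 = -924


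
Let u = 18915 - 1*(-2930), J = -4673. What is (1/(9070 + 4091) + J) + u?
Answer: 226000693/13161 ≈ 17172.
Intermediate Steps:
u = 21845 (u = 18915 + 2930 = 21845)
(1/(9070 + 4091) + J) + u = (1/(9070 + 4091) - 4673) + 21845 = (1/13161 - 4673) + 21845 = -61501352/13161 + 21845 = 226000693/13161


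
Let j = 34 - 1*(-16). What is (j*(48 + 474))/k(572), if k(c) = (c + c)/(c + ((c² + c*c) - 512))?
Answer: 2135071350/143 ≈ 1.4931e+7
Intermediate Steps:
j = 50 (j = 34 + 16 = 50)
k(c) = 2*c/(-512 + c + 2*c²) (k(c) = (2*c)/(c + ((c² + c²) - 512)) = (2*c)/(c + (2*c² - 512)) = (2*c)/(c + (-512 + 2*c²)) = (2*c)/(-512 + c + 2*c²) = 2*c/(-512 + c + 2*c²))
(j*(48 + 474))/k(572) = (50*(48 + 474))/((2*572/(-512 + 572 + 2*572²))) = (50*522)/((2*572/(-512 + 572 + 2*327184))) = 26100/((2*572/(-512 + 572 + 654368))) = 26100/((2*572/654428)) = 26100/((2*572*(1/654428))) = 26100/(286/163607) = 26100*(163607/286) = 2135071350/143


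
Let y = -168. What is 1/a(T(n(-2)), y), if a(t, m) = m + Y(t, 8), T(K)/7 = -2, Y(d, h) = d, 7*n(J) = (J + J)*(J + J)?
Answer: -1/182 ≈ -0.0054945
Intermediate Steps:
n(J) = 4*J²/7 (n(J) = ((J + J)*(J + J))/7 = ((2*J)*(2*J))/7 = (4*J²)/7 = 4*J²/7)
T(K) = -14 (T(K) = 7*(-2) = -14)
a(t, m) = m + t
1/a(T(n(-2)), y) = 1/(-168 - 14) = 1/(-182) = -1/182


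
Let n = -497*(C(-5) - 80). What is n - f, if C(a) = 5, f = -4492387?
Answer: 4529662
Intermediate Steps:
n = 37275 (n = -497*(5 - 80) = -497*(-75) = 37275)
n - f = 37275 - 1*(-4492387) = 37275 + 4492387 = 4529662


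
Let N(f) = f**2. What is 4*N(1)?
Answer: 4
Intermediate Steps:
4*N(1) = 4*1**2 = 4*1 = 4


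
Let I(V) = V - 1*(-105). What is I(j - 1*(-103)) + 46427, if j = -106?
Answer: 46529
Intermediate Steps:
I(V) = 105 + V (I(V) = V + 105 = 105 + V)
I(j - 1*(-103)) + 46427 = (105 + (-106 - 1*(-103))) + 46427 = (105 + (-106 + 103)) + 46427 = (105 - 3) + 46427 = 102 + 46427 = 46529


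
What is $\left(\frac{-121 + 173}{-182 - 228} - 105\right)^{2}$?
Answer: $\frac{464445601}{42025} \approx 11052.0$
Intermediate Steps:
$\left(\frac{-121 + 173}{-182 - 228} - 105\right)^{2} = \left(\frac{52}{-410} - 105\right)^{2} = \left(52 \left(- \frac{1}{410}\right) - 105\right)^{2} = \left(- \frac{26}{205} - 105\right)^{2} = \left(- \frac{21551}{205}\right)^{2} = \frac{464445601}{42025}$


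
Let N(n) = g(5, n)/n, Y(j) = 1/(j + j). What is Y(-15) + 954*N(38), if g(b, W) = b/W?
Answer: 17707/5415 ≈ 3.2700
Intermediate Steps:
Y(j) = 1/(2*j)
N(n) = 5/n² (N(n) = (5/n)/n = 5/n²)
Y(-15) + 954*N(38) = (½)/(-15) + 954*(5/38²) = (½)*(-1/15) + 954*(5*(1/1444)) = -1/30 + 954*(5/1444) = -1/30 + 2385/722 = 17707/5415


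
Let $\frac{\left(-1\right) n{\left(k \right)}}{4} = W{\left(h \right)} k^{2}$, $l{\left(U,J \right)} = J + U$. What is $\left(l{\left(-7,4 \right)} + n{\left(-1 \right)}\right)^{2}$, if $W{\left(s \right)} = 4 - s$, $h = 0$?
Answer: $361$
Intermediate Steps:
$n{\left(k \right)} = - 16 k^{2}$ ($n{\left(k \right)} = - 4 \left(4 - 0\right) k^{2} = - 4 \left(4 + 0\right) k^{2} = - 4 \cdot 4 k^{2} = - 16 k^{2}$)
$\left(l{\left(-7,4 \right)} + n{\left(-1 \right)}\right)^{2} = \left(\left(4 - 7\right) - 16 \left(-1\right)^{2}\right)^{2} = \left(-3 - 16\right)^{2} = \left(-19\right)^{2} = 361$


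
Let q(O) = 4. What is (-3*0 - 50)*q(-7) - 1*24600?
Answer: -24800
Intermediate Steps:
(-3*0 - 50)*q(-7) - 1*24600 = (-3*0 - 50)*4 - 1*24600 = (0 - 50)*4 - 24600 = -50*4 - 24600 = -200 - 24600 = -24800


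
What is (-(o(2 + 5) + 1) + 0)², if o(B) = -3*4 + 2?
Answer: 81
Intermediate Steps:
o(B) = -10 (o(B) = -12 + 2 = -10)
(-(o(2 + 5) + 1) + 0)² = (-(-10 + 1) + 0)² = (-1*(-9) + 0)² = (9 + 0)² = 9² = 81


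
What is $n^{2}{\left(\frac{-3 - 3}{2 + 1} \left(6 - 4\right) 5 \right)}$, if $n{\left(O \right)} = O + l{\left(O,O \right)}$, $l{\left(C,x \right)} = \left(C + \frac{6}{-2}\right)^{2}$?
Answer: $259081$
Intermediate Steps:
$l{\left(C,x \right)} = \left(-3 + C\right)^{2}$ ($l{\left(C,x \right)} = \left(C + 6 \left(- \frac{1}{2}\right)\right)^{2} = \left(C - 3\right)^{2} = \left(-3 + C\right)^{2}$)
$n{\left(O \right)} = O + \left(-3 + O\right)^{2}$
$n^{2}{\left(\frac{-3 - 3}{2 + 1} \left(6 - 4\right) 5 \right)} = \left(\frac{-3 - 3}{2 + 1} \left(6 - 4\right) 5 + \left(-3 + \frac{-3 - 3}{2 + 1} \left(6 - 4\right) 5\right)^{2}\right)^{2} = \left(- \frac{6}{3} \left(6 - 4\right) 5 + \left(-3 + - \frac{6}{3} \left(6 - 4\right) 5\right)^{2}\right)^{2} = \left(\left(-6\right) \frac{1}{3} \cdot 2 \cdot 5 + \left(-3 + \left(-6\right) \frac{1}{3} \cdot 2 \cdot 5\right)^{2}\right)^{2} = \left(\left(-2\right) 2 \cdot 5 + \left(-3 + \left(-2\right) 2 \cdot 5\right)^{2}\right)^{2} = \left(\left(-4\right) 5 + \left(-3 - 20\right)^{2}\right)^{2} = \left(-20 + \left(-3 - 20\right)^{2}\right)^{2} = \left(-20 + \left(-23\right)^{2}\right)^{2} = \left(-20 + 529\right)^{2} = 509^{2} = 259081$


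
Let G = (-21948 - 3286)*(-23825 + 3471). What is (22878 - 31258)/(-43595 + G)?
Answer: -8380/513569241 ≈ -1.6317e-5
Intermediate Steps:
G = 513612836 (G = -25234*(-20354) = 513612836)
(22878 - 31258)/(-43595 + G) = (22878 - 31258)/(-43595 + 513612836) = -8380/513569241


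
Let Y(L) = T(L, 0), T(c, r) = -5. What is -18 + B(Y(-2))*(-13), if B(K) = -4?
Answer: 34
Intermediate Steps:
Y(L) = -5
-18 + B(Y(-2))*(-13) = -18 - 4*(-13) = -18 + 52 = 34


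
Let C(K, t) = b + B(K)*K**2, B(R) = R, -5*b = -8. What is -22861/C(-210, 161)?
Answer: 114305/46304992 ≈ 0.0024685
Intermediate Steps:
b = 8/5 (b = -1/5*(-8) = 8/5 ≈ 1.6000)
C(K, t) = 8/5 + K**3 (C(K, t) = 8/5 + K*K**2 = 8/5 + K**3)
-22861/C(-210, 161) = -22861/(8/5 + (-210)**3) = -22861/(8/5 - 9261000) = -22861/(-46304992/5) = -22861*(-5/46304992) = 114305/46304992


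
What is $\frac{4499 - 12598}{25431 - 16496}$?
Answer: $- \frac{8099}{8935} \approx -0.90644$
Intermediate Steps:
$\frac{4499 - 12598}{25431 - 16496} = - \frac{8099}{8935}$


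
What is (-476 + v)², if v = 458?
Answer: 324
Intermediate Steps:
(-476 + v)² = (-476 + 458)² = (-18)² = 324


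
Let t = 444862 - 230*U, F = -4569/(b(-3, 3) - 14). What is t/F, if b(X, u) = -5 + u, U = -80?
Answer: 7412192/4569 ≈ 1622.3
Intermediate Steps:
F = 4569/16 (F = -4569/((-5 + 3) - 14) = -4569/(-2 - 14) = -4569/(-16) = -4569*(-1/16) = 4569/16 ≈ 285.56)
t = 463262 (t = 444862 - 230*(-80) = 444862 + 18400 = 463262)
t/F = 463262/(4569/16) = 463262*(16/4569) = 7412192/4569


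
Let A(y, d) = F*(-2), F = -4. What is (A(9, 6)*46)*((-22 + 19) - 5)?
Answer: -2944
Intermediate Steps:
A(y, d) = 8 (A(y, d) = -4*(-2) = 8)
(A(9, 6)*46)*((-22 + 19) - 5) = (8*46)*((-22 + 19) - 5) = 368*(-3 - 5) = 368*(-8) = -2944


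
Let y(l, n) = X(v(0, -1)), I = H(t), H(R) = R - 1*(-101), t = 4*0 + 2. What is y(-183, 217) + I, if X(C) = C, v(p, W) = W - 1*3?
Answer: 99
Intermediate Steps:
t = 2 (t = 0 + 2 = 2)
H(R) = 101 + R (H(R) = R + 101 = 101 + R)
v(p, W) = -3 + W (v(p, W) = W - 3 = -3 + W)
I = 103 (I = 101 + 2 = 103)
y(l, n) = -4 (y(l, n) = -3 - 1 = -4)
y(-183, 217) + I = -4 + 103 = 99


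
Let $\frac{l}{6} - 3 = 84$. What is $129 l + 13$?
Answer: $67351$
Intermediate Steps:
$l = 522$ ($l = 18 + 6 \cdot 84 = 18 + 504 = 522$)
$129 l + 13 = 129 \cdot 522 + 13 = 67338 + 13 = 67351$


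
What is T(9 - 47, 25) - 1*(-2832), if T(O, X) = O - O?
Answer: 2832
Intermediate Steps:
T(O, X) = 0
T(9 - 47, 25) - 1*(-2832) = 0 - 1*(-2832) = 0 + 2832 = 2832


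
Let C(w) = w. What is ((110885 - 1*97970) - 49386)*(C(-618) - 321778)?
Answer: 11758104516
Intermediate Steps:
((110885 - 1*97970) - 49386)*(C(-618) - 321778) = ((110885 - 1*97970) - 49386)*(-618 - 321778) = ((110885 - 97970) - 49386)*(-322396) = (12915 - 49386)*(-322396) = -36471*(-322396) = 11758104516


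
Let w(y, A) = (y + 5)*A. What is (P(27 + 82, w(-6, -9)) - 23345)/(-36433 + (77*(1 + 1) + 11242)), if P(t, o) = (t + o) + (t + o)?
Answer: 23109/25037 ≈ 0.92299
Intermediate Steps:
w(y, A) = A*(5 + y) (w(y, A) = (5 + y)*A = A*(5 + y))
P(t, o) = 2*o + 2*t (P(t, o) = (o + t) + (o + t) = 2*o + 2*t)
(P(27 + 82, w(-6, -9)) - 23345)/(-36433 + (77*(1 + 1) + 11242)) = ((2*(-9*(5 - 6)) + 2*(27 + 82)) - 23345)/(-36433 + (77*(1 + 1) + 11242)) = ((2*(-9*(-1)) + 2*109) - 23345)/(-36433 + (77*2 + 11242)) = ((2*9 + 218) - 23345)/(-36433 + (154 + 11242)) = ((18 + 218) - 23345)/(-36433 + 11396) = (236 - 23345)/(-25037) = -23109*(-1/25037) = 23109/25037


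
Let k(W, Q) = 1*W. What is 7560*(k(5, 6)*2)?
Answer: 75600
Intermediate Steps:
k(W, Q) = W
7560*(k(5, 6)*2) = 7560*(5*2) = 7560*10 = 75600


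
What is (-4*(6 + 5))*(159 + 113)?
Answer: -11968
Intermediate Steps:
(-4*(6 + 5))*(159 + 113) = -4*11*272 = -44*272 = -11968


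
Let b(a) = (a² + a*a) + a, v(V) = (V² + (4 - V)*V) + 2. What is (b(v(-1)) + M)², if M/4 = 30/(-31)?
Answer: 4356/961 ≈ 4.5328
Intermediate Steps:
v(V) = 2 + V² + V*(4 - V) (v(V) = (V² + V*(4 - V)) + 2 = 2 + V² + V*(4 - V))
M = -120/31 (M = 4*(30/(-31)) = 4*(30*(-1/31)) = 4*(-30/31) = -120/31 ≈ -3.8710)
b(a) = a + 2*a² (b(a) = (a² + a²) + a = 2*a² + a = a + 2*a²)
(b(v(-1)) + M)² = ((2 + 4*(-1))*(1 + 2*(2 + 4*(-1))) - 120/31)² = ((2 - 4)*(1 + 2*(2 - 4)) - 120/31)² = (-2*(1 + 2*(-2)) - 120/31)² = (-2*(1 - 4) - 120/31)² = (-2*(-3) - 120/31)² = (6 - 120/31)² = (66/31)² = 4356/961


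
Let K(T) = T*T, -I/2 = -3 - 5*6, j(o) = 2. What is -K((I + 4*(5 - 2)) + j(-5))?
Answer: -6400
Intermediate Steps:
I = 66 (I = -2*(-3 - 5*6) = -2*(-3 - 30) = -2*(-33) = 66)
K(T) = T**2
-K((I + 4*(5 - 2)) + j(-5)) = -((66 + 4*(5 - 2)) + 2)**2 = -((66 + 4*3) + 2)**2 = -((66 + 12) + 2)**2 = -(78 + 2)**2 = -1*80**2 = -1*6400 = -6400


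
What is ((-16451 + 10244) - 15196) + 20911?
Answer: -492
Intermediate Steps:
((-16451 + 10244) - 15196) + 20911 = (-6207 - 15196) + 20911 = -21403 + 20911 = -492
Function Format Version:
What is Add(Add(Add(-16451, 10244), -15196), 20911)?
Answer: -492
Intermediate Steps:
Add(Add(Add(-16451, 10244), -15196), 20911) = Add(Add(-6207, -15196), 20911) = Add(-21403, 20911) = -492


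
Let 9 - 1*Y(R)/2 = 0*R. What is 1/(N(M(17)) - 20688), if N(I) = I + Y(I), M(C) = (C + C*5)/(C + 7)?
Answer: -4/82663 ≈ -4.8389e-5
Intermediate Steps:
Y(R) = 18 (Y(R) = 18 - 0*R = 18 - 2*0 = 18 + 0 = 18)
M(C) = 6*C/(7 + C) (M(C) = (C + 5*C)/(7 + C) = (6*C)/(7 + C) = 6*C/(7 + C))
N(I) = 18 + I (N(I) = I + 18 = 18 + I)
1/(N(M(17)) - 20688) = 1/((18 + 6*17/(7 + 17)) - 20688) = 1/((18 + 6*17/24) - 20688) = 1/((18 + 6*17*(1/24)) - 20688) = 1/((18 + 17/4) - 20688) = 1/(89/4 - 20688) = 1/(-82663/4) = -4/82663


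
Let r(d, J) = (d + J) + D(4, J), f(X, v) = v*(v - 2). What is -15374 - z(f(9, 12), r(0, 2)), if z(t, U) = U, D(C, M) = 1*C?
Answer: -15380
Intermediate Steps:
f(X, v) = v*(-2 + v)
D(C, M) = C
r(d, J) = 4 + J + d (r(d, J) = (d + J) + 4 = (J + d) + 4 = 4 + J + d)
-15374 - z(f(9, 12), r(0, 2)) = -15374 - (4 + 2 + 0) = -15374 - 1*6 = -15374 - 6 = -15380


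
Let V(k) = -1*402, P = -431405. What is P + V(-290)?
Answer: -431807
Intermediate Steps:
V(k) = -402
P + V(-290) = -431405 - 402 = -431807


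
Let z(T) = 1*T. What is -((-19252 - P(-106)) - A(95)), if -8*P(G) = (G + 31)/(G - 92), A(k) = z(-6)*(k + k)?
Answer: 9563111/528 ≈ 18112.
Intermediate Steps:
z(T) = T
A(k) = -12*k (A(k) = -6*(k + k) = -12*k)
P(G) = -(31 + G)/(8*(-92 + G)) (P(G) = -(G + 31)/(8*(G - 92)) = -(31 + G)/(8*(-92 + G)))
-((-19252 - P(-106)) - A(95)) = -((-19252 - (-31 - 1*(-106))/(8*(-92 - 106))) - (-12)*95) = -((-19252 - (-31 + 106)/(8*(-198))) - 1*(-1140)) = -((-19252 - (-1)*75/(8*198)) + 1140) = -((-19252 - 1*(-25/528)) + 1140) = -((-19252 + 25/528) + 1140) = -(-10165031/528 + 1140) = -1*(-9563111/528) = 9563111/528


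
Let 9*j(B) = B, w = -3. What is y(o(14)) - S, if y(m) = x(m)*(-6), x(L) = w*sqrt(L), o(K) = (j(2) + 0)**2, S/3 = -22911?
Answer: 68737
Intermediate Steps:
S = -68733 (S = 3*(-22911) = -68733)
j(B) = B/9
o(K) = 4/81 (o(K) = ((1/9)*2 + 0)**2 = (2/9 + 0)**2 = (2/9)**2 = 4/81)
x(L) = -3*sqrt(L)
y(m) = 18*sqrt(m) (y(m) = -3*sqrt(m)*(-6) = 18*sqrt(m))
y(o(14)) - S = 18*sqrt(4/81) - 1*(-68733) = 18*(2/9) + 68733 = 4 + 68733 = 68737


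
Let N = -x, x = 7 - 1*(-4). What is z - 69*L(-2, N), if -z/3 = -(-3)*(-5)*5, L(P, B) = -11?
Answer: 984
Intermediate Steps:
x = 11 (x = 7 + 4 = 11)
N = -11 (N = -1*11 = -11)
z = 225 (z = -3*(-(-3)*(-5))*5 = -3*(-3*5)*5 = -(-45)*5 = -3*(-75) = 225)
z - 69*L(-2, N) = 225 - 69*(-11) = 225 + 759 = 984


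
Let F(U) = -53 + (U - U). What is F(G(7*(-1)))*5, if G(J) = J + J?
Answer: -265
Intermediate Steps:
G(J) = 2*J
F(U) = -53 (F(U) = -53 + 0 = -53)
F(G(7*(-1)))*5 = -53*5 = -265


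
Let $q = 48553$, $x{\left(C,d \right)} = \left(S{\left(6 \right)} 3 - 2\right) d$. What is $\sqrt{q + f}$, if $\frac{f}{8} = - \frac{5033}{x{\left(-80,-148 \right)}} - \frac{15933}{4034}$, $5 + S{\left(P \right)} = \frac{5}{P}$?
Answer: $\frac{3 \sqrt{25242601479919657}}{2164241} \approx 220.23$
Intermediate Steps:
$S{\left(P \right)} = -5 + \frac{5}{P}$
$x{\left(C,d \right)} = - \frac{29 d}{2}$ ($x{\left(C,d \right)} = \left(\left(-5 + \frac{5}{6}\right) 3 - 2\right) d = \left(\left(- \frac{25}{6}\right) 3 - 2\right) d = \left(- \frac{25}{2} - 2\right) d = - \frac{29 d}{2}$)
$f = - \frac{108990680}{2164241}$ ($f = 8 \left(- \frac{5033}{\left(- \frac{29}{2}\right) \left(-148\right)} - \frac{15933}{4034}\right) = 8 \left(- \frac{5033}{2146} - \frac{15933}{4034}\right) = 8 \left(- \frac{13623835}{2164241}\right) = - \frac{108990680}{2164241} \approx -50.36$)
$\sqrt{q + f} = \sqrt{48553 - \frac{108990680}{2164241}} = \sqrt{\frac{104971402593}{2164241}} = \frac{3 \sqrt{25242601479919657}}{2164241}$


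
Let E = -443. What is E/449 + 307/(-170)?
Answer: -213153/76330 ≈ -2.7925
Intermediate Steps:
E/449 + 307/(-170) = -443/449 + 307/(-170) = -443*1/449 + 307*(-1/170) = -443/449 - 307/170 = -213153/76330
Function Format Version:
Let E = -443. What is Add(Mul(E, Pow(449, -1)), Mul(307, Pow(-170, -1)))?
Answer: Rational(-213153, 76330) ≈ -2.7925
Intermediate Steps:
Add(Mul(E, Pow(449, -1)), Mul(307, Pow(-170, -1))) = Add(Mul(-443, Pow(449, -1)), Mul(307, Pow(-170, -1))) = Add(Mul(-443, Rational(1, 449)), Mul(307, Rational(-1, 170))) = Add(Rational(-443, 449), Rational(-307, 170)) = Rational(-213153, 76330)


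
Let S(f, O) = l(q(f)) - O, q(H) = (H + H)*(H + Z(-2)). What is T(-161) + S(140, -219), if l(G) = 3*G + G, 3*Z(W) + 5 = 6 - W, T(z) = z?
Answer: 157978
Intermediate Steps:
Z(W) = ⅓ - W/3 (Z(W) = -5/3 + (6 - W)/3 = -5/3 + (2 - W/3) = ⅓ - W/3)
q(H) = 2*H*(1 + H) (q(H) = (H + H)*(H + (⅓ - ⅓*(-2))) = (2*H)*(H + (⅓ + ⅔)) = (2*H)*(H + 1) = (2*H)*(1 + H) = 2*H*(1 + H))
l(G) = 4*G
S(f, O) = -O + 8*f*(1 + f) (S(f, O) = 4*(2*f*(1 + f)) - O = 8*f*(1 + f) - O = -O + 8*f*(1 + f))
T(-161) + S(140, -219) = -161 + (-1*(-219) + 8*140*(1 + 140)) = -161 + (219 + 8*140*141) = -161 + (219 + 157920) = -161 + 158139 = 157978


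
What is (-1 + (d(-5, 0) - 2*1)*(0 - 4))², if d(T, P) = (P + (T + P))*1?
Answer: 729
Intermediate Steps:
d(T, P) = T + 2*P (d(T, P) = (P + (P + T))*1 = (T + 2*P)*1 = T + 2*P)
(-1 + (d(-5, 0) - 2*1)*(0 - 4))² = (-1 + ((-5 + 2*0) - 2*1)*(0 - 4))² = (-1 + ((-5 + 0) - 2)*(-4))² = (-1 + (-5 - 2)*(-4))² = (-1 - 7*(-4))² = (-1 + 28)² = 27² = 729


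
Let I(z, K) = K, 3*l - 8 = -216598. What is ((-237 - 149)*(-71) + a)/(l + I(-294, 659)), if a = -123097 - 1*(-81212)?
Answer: 43437/214613 ≈ 0.20240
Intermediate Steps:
l = -216590/3 (l = 8/3 + (1/3)*(-216598) = 8/3 - 216598/3 = -216590/3 ≈ -72197.)
a = -41885 (a = -123097 + 81212 = -41885)
((-237 - 149)*(-71) + a)/(l + I(-294, 659)) = ((-237 - 149)*(-71) - 41885)/(-216590/3 + 659) = (-386*(-71) - 41885)/(-214613/3) = (27406 - 41885)*(-3/214613) = -14479*(-3/214613) = 43437/214613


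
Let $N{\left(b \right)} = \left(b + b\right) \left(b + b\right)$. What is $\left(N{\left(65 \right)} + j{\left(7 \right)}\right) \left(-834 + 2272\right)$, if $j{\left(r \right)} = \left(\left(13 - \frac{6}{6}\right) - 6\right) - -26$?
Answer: $24348216$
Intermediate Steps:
$N{\left(b \right)} = 4 b^{2}$ ($N{\left(b \right)} = 2 b 2 b = 4 b^{2}$)
$j{\left(r \right)} = 32$ ($j{\left(r \right)} = \left(\left(13 - 1\right) - 6\right) + 26 = \left(12 - 6\right) + 26 = 6 + 26 = 32$)
$\left(N{\left(65 \right)} + j{\left(7 \right)}\right) \left(-834 + 2272\right) = \left(4 \cdot 65^{2} + 32\right) \left(-834 + 2272\right) = \left(4 \cdot 4225 + 32\right) 1438 = \left(16900 + 32\right) 1438 = 16932 \cdot 1438 = 24348216$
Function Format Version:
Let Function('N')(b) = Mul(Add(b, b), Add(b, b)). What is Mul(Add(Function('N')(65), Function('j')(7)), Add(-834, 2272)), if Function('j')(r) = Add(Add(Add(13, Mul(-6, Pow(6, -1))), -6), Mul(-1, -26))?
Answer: 24348216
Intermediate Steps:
Function('N')(b) = Mul(4, Pow(b, 2)) (Function('N')(b) = Mul(Mul(2, b), Mul(2, b)) = Mul(4, Pow(b, 2)))
Function('j')(r) = 32 (Function('j')(r) = Add(Add(Add(13, Mul(-6, Rational(1, 6))), -6), 26) = Add(Add(Add(13, -1), -6), 26) = Add(Add(12, -6), 26) = Add(6, 26) = 32)
Mul(Add(Function('N')(65), Function('j')(7)), Add(-834, 2272)) = Mul(Add(Mul(4, Pow(65, 2)), 32), Add(-834, 2272)) = Mul(Add(Mul(4, 4225), 32), 1438) = Mul(Add(16900, 32), 1438) = Mul(16932, 1438) = 24348216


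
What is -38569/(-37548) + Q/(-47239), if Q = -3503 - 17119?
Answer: 2596275847/1773729972 ≈ 1.4637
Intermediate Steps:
Q = -20622
-38569/(-37548) + Q/(-47239) = -38569/(-37548) - 20622/(-47239) = -38569*(-1/37548) - 20622*(-1/47239) = 38569/37548 + 20622/47239 = 2596275847/1773729972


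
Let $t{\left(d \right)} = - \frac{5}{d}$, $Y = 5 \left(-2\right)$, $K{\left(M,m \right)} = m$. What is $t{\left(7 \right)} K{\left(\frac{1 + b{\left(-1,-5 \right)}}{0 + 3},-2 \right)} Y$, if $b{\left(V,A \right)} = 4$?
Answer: $- \frac{100}{7} \approx -14.286$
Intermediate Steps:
$Y = -10$
$t{\left(7 \right)} K{\left(\frac{1 + b{\left(-1,-5 \right)}}{0 + 3},-2 \right)} Y = - \frac{5}{7} \left(-2\right) \left(-10\right) = \left(-5\right) \frac{1}{7} \left(-2\right) \left(-10\right) = \left(- \frac{5}{7}\right) \left(-2\right) \left(-10\right) = \frac{10}{7} \left(-10\right) = - \frac{100}{7}$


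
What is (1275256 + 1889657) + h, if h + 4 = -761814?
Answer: 2403095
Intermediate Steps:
h = -761818 (h = -4 - 761814 = -761818)
(1275256 + 1889657) + h = (1275256 + 1889657) - 761818 = 3164913 - 761818 = 2403095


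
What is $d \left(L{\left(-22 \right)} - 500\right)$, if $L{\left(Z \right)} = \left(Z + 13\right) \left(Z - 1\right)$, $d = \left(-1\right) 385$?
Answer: $112805$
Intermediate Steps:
$d = -385$
$L{\left(Z \right)} = \left(-1 + Z\right) \left(13 + Z\right)$ ($L{\left(Z \right)} = \left(13 + Z\right) \left(-1 + Z\right) = \left(-1 + Z\right) \left(13 + Z\right)$)
$d \left(L{\left(-22 \right)} - 500\right) = - 385 \left(\left(-13 + \left(-22\right)^{2} + 12 \left(-22\right)\right) - 500\right) = - 385 \left(\left(-13 + 484 - 264\right) - 500\right) = - 385 \left(207 - 500\right) = \left(-385\right) \left(-293\right) = 112805$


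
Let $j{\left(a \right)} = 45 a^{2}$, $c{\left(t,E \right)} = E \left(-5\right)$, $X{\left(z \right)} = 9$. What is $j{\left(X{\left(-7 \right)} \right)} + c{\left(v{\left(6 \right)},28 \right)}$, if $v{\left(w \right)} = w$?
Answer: $3505$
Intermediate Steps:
$c{\left(t,E \right)} = - 5 E$
$j{\left(X{\left(-7 \right)} \right)} + c{\left(v{\left(6 \right)},28 \right)} = 45 \cdot 9^{2} - 140 = 45 \cdot 81 - 140 = 3645 - 140 = 3505$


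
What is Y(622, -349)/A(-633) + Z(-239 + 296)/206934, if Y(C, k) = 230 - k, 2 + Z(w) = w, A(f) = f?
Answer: -39926657/43663074 ≈ -0.91443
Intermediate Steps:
Z(w) = -2 + w
Y(622, -349)/A(-633) + Z(-239 + 296)/206934 = (230 - 1*(-349))/(-633) + (-2 + (-239 + 296))/206934 = (230 + 349)*(-1/633) + (-2 + 57)*(1/206934) = 579*(-1/633) + 55*(1/206934) = -193/211 + 55/206934 = -39926657/43663074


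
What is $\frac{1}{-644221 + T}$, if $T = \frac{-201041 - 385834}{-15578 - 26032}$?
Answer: $- \frac{2774}{1787029929} \approx -1.5523 \cdot 10^{-6}$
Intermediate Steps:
$T = \frac{39125}{2774}$ ($T = - \frac{586875}{-41610} = \left(-586875\right) \left(- \frac{1}{41610}\right) = \frac{39125}{2774} \approx 14.104$)
$\frac{1}{-644221 + T} = \frac{1}{-644221 + \frac{39125}{2774}} = \frac{1}{- \frac{1787029929}{2774}} = - \frac{2774}{1787029929}$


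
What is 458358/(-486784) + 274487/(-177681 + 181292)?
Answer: 65980374535/878888512 ≈ 75.073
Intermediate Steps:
458358/(-486784) + 274487/(-177681 + 181292) = 458358*(-1/486784) + 274487/3611 = -229179/243392 + 274487*(1/3611) = -229179/243392 + 274487/3611 = 65980374535/878888512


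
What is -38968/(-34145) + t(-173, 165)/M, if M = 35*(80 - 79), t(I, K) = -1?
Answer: 265947/239015 ≈ 1.1127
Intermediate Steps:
M = 35 (M = 35*1 = 35)
-38968/(-34145) + t(-173, 165)/M = -38968/(-34145) - 1/35 = -38968*(-1/34145) - 1*1/35 = 38968/34145 - 1/35 = 265947/239015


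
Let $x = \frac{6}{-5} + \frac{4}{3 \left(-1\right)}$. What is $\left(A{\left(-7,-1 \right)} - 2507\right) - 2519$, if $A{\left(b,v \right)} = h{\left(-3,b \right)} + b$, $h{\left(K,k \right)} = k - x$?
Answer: $- \frac{75562}{15} \approx -5037.5$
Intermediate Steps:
$x = - \frac{38}{15}$ ($x = 6 \left(- \frac{1}{5}\right) + \frac{4}{-3} = - \frac{6}{5} + 4 \left(- \frac{1}{3}\right) = - \frac{6}{5} - \frac{4}{3} = - \frac{38}{15} \approx -2.5333$)
$h{\left(K,k \right)} = \frac{38}{15} + k$ ($h{\left(K,k \right)} = k - - \frac{38}{15} = k + \frac{38}{15} = \frac{38}{15} + k$)
$A{\left(b,v \right)} = \frac{38}{15} + 2 b$ ($A{\left(b,v \right)} = \left(\frac{38}{15} + b\right) + b = \frac{38}{15} + 2 b$)
$\left(A{\left(-7,-1 \right)} - 2507\right) - 2519 = \left(\left(\frac{38}{15} + 2 \left(-7\right)\right) - 2507\right) - 2519 = \left(\left(\frac{38}{15} - 14\right) - 2507\right) - 2519 = \left(- \frac{172}{15} - 2507\right) - 2519 = - \frac{37777}{15} - 2519 = - \frac{75562}{15}$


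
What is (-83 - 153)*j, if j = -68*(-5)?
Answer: -80240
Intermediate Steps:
j = 340
(-83 - 153)*j = (-83 - 153)*340 = -236*340 = -80240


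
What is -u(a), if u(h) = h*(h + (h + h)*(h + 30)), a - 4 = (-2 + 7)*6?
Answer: -149124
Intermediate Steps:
a = 34 (a = 4 + (-2 + 7)*6 = 4 + 5*6 = 4 + 30 = 34)
u(h) = h*(h + 2*h*(30 + h)) (u(h) = h*(h + (2*h)*(30 + h)) = h*(h + 2*h*(30 + h)))
-u(a) = -34²*(61 + 2*34) = -1156*(61 + 68) = -1156*129 = -1*149124 = -149124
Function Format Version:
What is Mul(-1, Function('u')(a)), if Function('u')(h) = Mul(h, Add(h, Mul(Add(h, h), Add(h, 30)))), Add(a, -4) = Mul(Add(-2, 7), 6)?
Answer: -149124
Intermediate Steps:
a = 34 (a = Add(4, Mul(Add(-2, 7), 6)) = Add(4, Mul(5, 6)) = Add(4, 30) = 34)
Function('u')(h) = Mul(h, Add(h, Mul(2, h, Add(30, h)))) (Function('u')(h) = Mul(h, Add(h, Mul(Mul(2, h), Add(30, h)))) = Mul(h, Add(h, Mul(2, h, Add(30, h)))))
Mul(-1, Function('u')(a)) = Mul(-1, Mul(Pow(34, 2), Add(61, Mul(2, 34)))) = Mul(-1, Mul(1156, Add(61, 68))) = Mul(-1, Mul(1156, 129)) = Mul(-1, 149124) = -149124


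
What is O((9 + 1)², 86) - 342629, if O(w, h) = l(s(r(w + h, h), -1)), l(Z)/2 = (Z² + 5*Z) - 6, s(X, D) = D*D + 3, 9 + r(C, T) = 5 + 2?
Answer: -342569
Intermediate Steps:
r(C, T) = -2 (r(C, T) = -9 + (5 + 2) = -9 + 7 = -2)
s(X, D) = 3 + D² (s(X, D) = D² + 3 = 3 + D²)
l(Z) = -12 + 2*Z² + 10*Z (l(Z) = 2*((Z² + 5*Z) - 6) = 2*(-6 + Z² + 5*Z) = -12 + 2*Z² + 10*Z)
O(w, h) = 60 (O(w, h) = -12 + 2*(3 + (-1)²)² + 10*(3 + (-1)²) = -12 + 2*(3 + 1)² + 10*(3 + 1) = -12 + 2*4² + 10*4 = -12 + 2*16 + 40 = -12 + 32 + 40 = 60)
O((9 + 1)², 86) - 342629 = 60 - 342629 = -342569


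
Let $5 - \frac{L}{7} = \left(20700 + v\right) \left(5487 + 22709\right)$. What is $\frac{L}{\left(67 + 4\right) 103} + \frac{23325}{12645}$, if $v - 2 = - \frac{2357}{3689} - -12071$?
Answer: $- \frac{2873628053687780}{3248880693} \approx -8.845 \cdot 10^{5}$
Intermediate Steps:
$v = \frac{44534940}{3689}$ ($v = 2 - \left(-12071 + \frac{2357}{3689}\right) = 2 + \left(\left(-2357\right) \frac{1}{3689} + 12071\right) = 2 + \left(- \frac{2357}{3689} + 12071\right) = 2 + \frac{44527562}{3689} = \frac{44534940}{3689} \approx 12072.0$)
$L = - \frac{3408818560595}{527}$ ($L = 35 - 7 \left(20700 + \frac{44534940}{3689}\right) \left(5487 + 22709\right) = 35 - 7 \cdot \frac{120897240}{3689} \cdot 28196 = 35 - \frac{3408818579040}{527} = - \frac{3408818560595}{527} \approx -6.4683 \cdot 10^{9}$)
$\frac{L}{\left(67 + 4\right) 103} + \frac{23325}{12645} = - \frac{3408818560595}{527 \left(67 + 4\right) 103} + \frac{23325}{12645} = - \frac{3408818560595}{527 \cdot 71 \cdot 103} + 23325 \cdot \frac{1}{12645} = - \frac{3408818560595}{527 \cdot 7313} + \frac{1555}{843} = \left(- \frac{3408818560595}{527}\right) \frac{1}{7313} + \frac{1555}{843} = - \frac{3408818560595}{3853951} + \frac{1555}{843} = - \frac{2873628053687780}{3248880693}$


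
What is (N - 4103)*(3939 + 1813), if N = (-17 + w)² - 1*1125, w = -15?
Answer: -24181408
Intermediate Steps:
N = -101 (N = (-17 - 15)² - 1*1125 = (-32)² - 1125 = 1024 - 1125 = -101)
(N - 4103)*(3939 + 1813) = (-101 - 4103)*(3939 + 1813) = -4204*5752 = -24181408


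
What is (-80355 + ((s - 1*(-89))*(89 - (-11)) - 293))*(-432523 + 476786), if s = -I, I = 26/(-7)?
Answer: -22115388268/7 ≈ -3.1593e+9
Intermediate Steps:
I = -26/7 (I = 26*(-⅐) = -26/7 ≈ -3.7143)
s = 26/7 (s = -1*(-26/7) = 26/7 ≈ 3.7143)
(-80355 + ((s - 1*(-89))*(89 - (-11)) - 293))*(-432523 + 476786) = (-80355 + ((26/7 - 1*(-89))*(89 - (-11)) - 293))*(-432523 + 476786) = (-80355 + ((26/7 + 89)*(89 - 1*(-11)) - 293))*44263 = (-80355 + (649*(89 + 11)/7 - 293))*44263 = (-80355 + ((649/7)*100 - 293))*44263 = (-80355 + (64900/7 - 293))*44263 = (-80355 + 62849/7)*44263 = -499636/7*44263 = -22115388268/7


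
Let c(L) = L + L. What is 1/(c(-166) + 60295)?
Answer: 1/59963 ≈ 1.6677e-5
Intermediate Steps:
c(L) = 2*L
1/(c(-166) + 60295) = 1/(2*(-166) + 60295) = 1/(-332 + 60295) = 1/59963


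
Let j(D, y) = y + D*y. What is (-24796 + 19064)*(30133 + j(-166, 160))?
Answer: -21397556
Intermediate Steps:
(-24796 + 19064)*(30133 + j(-166, 160)) = (-24796 + 19064)*(30133 + 160*(1 - 166)) = -5732*(30133 + 160*(-165)) = -5732*(30133 - 26400) = -5732*3733 = -21397556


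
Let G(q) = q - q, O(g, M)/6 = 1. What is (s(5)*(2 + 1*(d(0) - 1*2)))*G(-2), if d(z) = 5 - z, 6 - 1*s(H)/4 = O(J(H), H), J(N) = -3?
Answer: 0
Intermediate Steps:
O(g, M) = 6 (O(g, M) = 6*1 = 6)
G(q) = 0
s(H) = 0 (s(H) = 24 - 4*6 = 24 - 24 = 0)
(s(5)*(2 + 1*(d(0) - 1*2)))*G(-2) = (0*(2 + 1*((5 - 1*0) - 1*2)))*0 = (0*(2 + 1*((5 + 0) - 2)))*0 = (0*(2 + 1*(5 - 2)))*0 = (0*(2 + 1*3))*0 = (0*(2 + 3))*0 = (0*5)*0 = 0*0 = 0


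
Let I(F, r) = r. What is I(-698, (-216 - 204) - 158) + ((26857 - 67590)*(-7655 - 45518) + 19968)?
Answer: 2165915199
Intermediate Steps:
I(-698, (-216 - 204) - 158) + ((26857 - 67590)*(-7655 - 45518) + 19968) = ((-216 - 204) - 158) + ((26857 - 67590)*(-7655 - 45518) + 19968) = (-420 - 158) + (-40733*(-53173) + 19968) = -578 + (2165895809 + 19968) = -578 + 2165915777 = 2165915199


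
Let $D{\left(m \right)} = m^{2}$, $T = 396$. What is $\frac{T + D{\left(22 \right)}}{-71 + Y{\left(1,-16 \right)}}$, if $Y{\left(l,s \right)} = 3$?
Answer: $- \frac{220}{17} \approx -12.941$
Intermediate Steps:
$\frac{T + D{\left(22 \right)}}{-71 + Y{\left(1,-16 \right)}} = \frac{396 + 22^{2}}{-71 + 3} = \frac{396 + 484}{-68} = 880 \left(- \frac{1}{68}\right) = - \frac{220}{17}$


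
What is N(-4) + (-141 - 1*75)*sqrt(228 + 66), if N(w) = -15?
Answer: -15 - 1512*sqrt(6) ≈ -3718.6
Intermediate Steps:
N(-4) + (-141 - 1*75)*sqrt(228 + 66) = -15 + (-141 - 1*75)*sqrt(228 + 66) = -15 + (-141 - 75)*sqrt(294) = -15 - 1512*sqrt(6)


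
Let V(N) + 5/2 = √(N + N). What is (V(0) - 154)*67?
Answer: -20971/2 ≈ -10486.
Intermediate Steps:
V(N) = -5/2 + √2*√N (V(N) = -5/2 + √(N + N) = -5/2 + √(2*N) = -5/2 + √2*√N)
(V(0) - 154)*67 = ((-5/2 + √2*√0) - 154)*67 = ((-5/2 + √2*0) - 154)*67 = ((-5/2 + 0) - 154)*67 = (-5/2 - 154)*67 = -313/2*67 = -20971/2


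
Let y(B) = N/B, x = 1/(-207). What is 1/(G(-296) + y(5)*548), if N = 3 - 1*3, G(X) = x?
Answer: -207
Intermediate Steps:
x = -1/207 ≈ -0.0048309
G(X) = -1/207
N = 0 (N = 3 - 3 = 0)
y(B) = 0 (y(B) = 0/B = 0)
1/(G(-296) + y(5)*548) = 1/(-1/207 + 0*548) = 1/(-1/207 + 0) = 1/(-1/207) = -207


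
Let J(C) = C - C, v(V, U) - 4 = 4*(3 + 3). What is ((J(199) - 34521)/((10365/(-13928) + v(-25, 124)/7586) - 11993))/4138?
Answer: 303951099164/436983948547875 ≈ 0.00069557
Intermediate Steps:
v(V, U) = 28 (v(V, U) = 4 + 4*(3 + 3) = 4 + 4*6 = 4 + 24 = 28)
J(C) = 0
((J(199) - 34521)/((10365/(-13928) + v(-25, 124)/7586) - 11993))/4138 = ((0 - 34521)/((10365/(-13928) + 28/7586) - 11993))/4138 = -34521/((10365*(-1/13928) + 28*(1/7586)) - 11993)*(1/4138) = -34521/((-10365/13928 + 14/3793) - 11993)*(1/4138) = -34521/(-39119453/52828904 - 11993)*(1/4138) = -34521/(-633616165125/52828904)*(1/4138) = -34521*(-52828904/633616165125)*(1/4138) = (607902198328/211205388375)*(1/4138) = 303951099164/436983948547875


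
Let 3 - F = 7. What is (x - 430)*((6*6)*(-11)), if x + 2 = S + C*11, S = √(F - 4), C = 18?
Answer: 92664 - 792*I*√2 ≈ 92664.0 - 1120.1*I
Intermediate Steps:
F = -4 (F = 3 - 1*7 = 3 - 7 = -4)
S = 2*I*√2 (S = √(-4 - 4) = √(-8) = 2*I*√2 ≈ 2.8284*I)
x = 196 + 2*I*√2 (x = -2 + (2*I*√2 + 18*11) = -2 + (2*I*√2 + 198) = -2 + (198 + 2*I*√2) = 196 + 2*I*√2 ≈ 196.0 + 2.8284*I)
(x - 430)*((6*6)*(-11)) = ((196 + 2*I*√2) - 430)*((6*6)*(-11)) = (-234 + 2*I*√2)*(36*(-11)) = (-234 + 2*I*√2)*(-396) = 92664 - 792*I*√2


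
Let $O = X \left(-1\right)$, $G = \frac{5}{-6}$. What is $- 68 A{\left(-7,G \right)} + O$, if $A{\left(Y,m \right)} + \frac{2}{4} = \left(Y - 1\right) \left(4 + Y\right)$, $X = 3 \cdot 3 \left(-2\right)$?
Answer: $-1580$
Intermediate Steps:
$X = -18$ ($X = 9 \left(-2\right) = -18$)
$G = - \frac{5}{6}$ ($G = 5 \left(- \frac{1}{6}\right) = - \frac{5}{6} \approx -0.83333$)
$A{\left(Y,m \right)} = - \frac{1}{2} + \left(-1 + Y\right) \left(4 + Y\right)$ ($A{\left(Y,m \right)} = - \frac{1}{2} + \left(Y - 1\right) \left(4 + Y\right) = - \frac{1}{2} + \left(-1 + Y\right) \left(4 + Y\right)$)
$O = 18$ ($O = \left(-18\right) \left(-1\right) = 18$)
$- 68 A{\left(-7,G \right)} + O = - 68 \left(- \frac{9}{2} + \left(-7\right)^{2} + 3 \left(-7\right)\right) + 18 = - 68 \left(- \frac{9}{2} + 49 - 21\right) + 18 = \left(-68\right) \frac{47}{2} + 18 = -1598 + 18 = -1580$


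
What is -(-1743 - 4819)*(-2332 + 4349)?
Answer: 13235554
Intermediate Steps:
-(-1743 - 4819)*(-2332 + 4349) = -(-6562)*2017 = -1*(-13235554) = 13235554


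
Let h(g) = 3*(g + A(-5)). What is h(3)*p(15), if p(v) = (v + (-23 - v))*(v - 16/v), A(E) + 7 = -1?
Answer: 4807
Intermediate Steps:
A(E) = -8 (A(E) = -7 - 1 = -8)
h(g) = -24 + 3*g (h(g) = 3*(g - 8) = 3*(-8 + g) = -24 + 3*g)
p(v) = -23*v + 368/v (p(v) = -23*(v - 16/v) = -23*v + 368/v)
h(3)*p(15) = (-24 + 3*3)*(-23*15 + 368/15) = (-24 + 9)*(-345 + 368*(1/15)) = -15*(-345 + 368/15) = -15*(-4807/15) = 4807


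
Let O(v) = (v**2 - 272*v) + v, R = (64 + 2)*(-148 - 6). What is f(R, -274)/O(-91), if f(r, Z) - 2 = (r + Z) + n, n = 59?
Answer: -10377/32942 ≈ -0.31501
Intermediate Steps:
R = -10164 (R = 66*(-154) = -10164)
O(v) = v**2 - 271*v
f(r, Z) = 61 + Z + r (f(r, Z) = 2 + ((r + Z) + 59) = 2 + ((Z + r) + 59) = 2 + (59 + Z + r) = 61 + Z + r)
f(R, -274)/O(-91) = (61 - 274 - 10164)/((-91*(-271 - 91))) = -10377/((-91*(-362))) = -10377/32942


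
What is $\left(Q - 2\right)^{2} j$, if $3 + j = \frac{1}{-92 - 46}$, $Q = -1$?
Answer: $- \frac{1245}{46} \approx -27.065$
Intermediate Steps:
$j = - \frac{415}{138}$ ($j = -3 + \frac{1}{-92 - 46} = -3 + \frac{1}{-138} = -3 - \frac{1}{138} = - \frac{415}{138} \approx -3.0072$)
$\left(Q - 2\right)^{2} j = \left(-1 - 2\right)^{2} \left(- \frac{415}{138}\right) = \left(-3\right)^{2} \left(- \frac{415}{138}\right) = 9 \left(- \frac{415}{138}\right) = - \frac{1245}{46}$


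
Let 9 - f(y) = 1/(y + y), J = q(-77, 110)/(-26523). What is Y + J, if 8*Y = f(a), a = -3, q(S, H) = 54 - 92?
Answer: 486863/424368 ≈ 1.1473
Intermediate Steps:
q(S, H) = -38
J = 38/26523 (J = -38/(-26523) = -38*(-1/26523) = 38/26523 ≈ 0.0014327)
f(y) = 9 - 1/(2*y) (f(y) = 9 - 1/(y + y) = 9 - 1/(2*y))
Y = 55/48 (Y = (9 - ½/(-3))/8 = (9 - ½*(-⅓))/8 = (9 + ⅙)/8 = (⅛)*(55/6) = 55/48 ≈ 1.1458)
Y + J = 55/48 + 38/26523 = 486863/424368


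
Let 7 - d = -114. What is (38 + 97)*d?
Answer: 16335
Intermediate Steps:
d = 121 (d = 7 - 1*(-114) = 7 + 114 = 121)
(38 + 97)*d = (38 + 97)*121 = 135*121 = 16335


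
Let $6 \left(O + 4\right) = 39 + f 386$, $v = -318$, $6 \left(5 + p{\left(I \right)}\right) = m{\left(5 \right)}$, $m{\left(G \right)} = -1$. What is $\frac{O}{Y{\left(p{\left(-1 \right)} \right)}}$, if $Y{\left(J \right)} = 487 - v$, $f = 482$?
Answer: $\frac{26581}{690} \approx 38.523$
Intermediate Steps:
$p{\left(I \right)} = - \frac{31}{6}$ ($p{\left(I \right)} = -5 + \frac{1}{6} \left(-1\right) = -5 - \frac{1}{6} = - \frac{31}{6}$)
$O = \frac{186067}{6}$ ($O = -4 + \frac{39 + 482 \cdot 386}{6} = -4 + \frac{39 + 186052}{6} = -4 + \frac{1}{6} \cdot 186091 = -4 + \frac{186091}{6} = \frac{186067}{6} \approx 31011.0$)
$Y{\left(J \right)} = 805$ ($Y{\left(J \right)} = 487 - -318 = 487 + 318 = 805$)
$\frac{O}{Y{\left(p{\left(-1 \right)} \right)}} = \frac{186067}{6 \cdot 805} = \frac{186067}{6} \cdot \frac{1}{805} = \frac{26581}{690}$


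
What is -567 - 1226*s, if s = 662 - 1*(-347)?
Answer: -1237601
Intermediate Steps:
s = 1009 (s = 662 + 347 = 1009)
-567 - 1226*s = -567 - 1226*1009 = -567 - 1237034 = -1237601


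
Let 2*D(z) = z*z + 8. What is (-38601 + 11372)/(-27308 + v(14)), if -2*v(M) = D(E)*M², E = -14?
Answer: 27229/37304 ≈ 0.72992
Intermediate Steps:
D(z) = 4 + z²/2 (D(z) = (z*z + 8)/2 = (z² + 8)/2 = (8 + z²)/2 = 4 + z²/2)
v(M) = -51*M² (v(M) = -(4 + (½)*(-14)²)*M²/2 = -(4 + (½)*196)*M²/2 = -(4 + 98)*M²/2 = -51*M²)
(-38601 + 11372)/(-27308 + v(14)) = (-38601 + 11372)/(-27308 - 51*14²) = -27229/(-27308 - 51*196) = -27229/(-27308 - 9996) = -27229/(-37304) = -27229*(-1/37304) = 27229/37304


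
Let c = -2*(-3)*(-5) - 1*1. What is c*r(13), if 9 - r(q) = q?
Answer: 124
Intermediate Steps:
r(q) = 9 - q
c = -31 (c = 6*(-5) - 1 = -30 - 1 = -31)
c*r(13) = -31*(9 - 1*13) = -31*(9 - 13) = -31*(-4) = 124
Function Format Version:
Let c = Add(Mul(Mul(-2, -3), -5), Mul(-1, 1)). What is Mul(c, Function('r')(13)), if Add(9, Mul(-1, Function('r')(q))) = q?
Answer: 124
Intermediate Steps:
Function('r')(q) = Add(9, Mul(-1, q))
c = -31 (c = Add(Mul(6, -5), -1) = Add(-30, -1) = -31)
Mul(c, Function('r')(13)) = Mul(-31, Add(9, Mul(-1, 13))) = Mul(-31, Add(9, -13)) = Mul(-31, -4) = 124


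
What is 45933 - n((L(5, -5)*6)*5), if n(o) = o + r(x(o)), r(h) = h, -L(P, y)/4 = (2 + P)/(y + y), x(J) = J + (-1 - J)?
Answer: 45850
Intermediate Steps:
x(J) = -1
L(P, y) = -2*(2 + P)/y (L(P, y) = -4*(2 + P)/(y + y) = -4*(2 + P)/(2*y) = -4*(2 + P)*1/(2*y) = -2*(2 + P)/y)
n(o) = -1 + o (n(o) = o - 1 = -1 + o)
45933 - n((L(5, -5)*6)*5) = 45933 - (-1 + ((2*(-2 - 1*5)/(-5))*6)*5) = 45933 - (-1 + ((2*(-1/5)*(-2 - 5))*6)*5) = 45933 - (-1 + ((2*(-1/5)*(-7))*6)*5) = 45933 - (-1 + ((14/5)*6)*5) = 45933 - (-1 + (84/5)*5) = 45933 - (-1 + 84) = 45933 - 1*83 = 45933 - 83 = 45850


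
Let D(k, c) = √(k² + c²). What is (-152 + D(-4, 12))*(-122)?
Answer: 18544 - 488*√10 ≈ 17001.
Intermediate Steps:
D(k, c) = √(c² + k²)
(-152 + D(-4, 12))*(-122) = (-152 + √(12² + (-4)²))*(-122) = (-152 + √(144 + 16))*(-122) = (-152 + √160)*(-122) = (-152 + 4*√10)*(-122) = 18544 - 488*√10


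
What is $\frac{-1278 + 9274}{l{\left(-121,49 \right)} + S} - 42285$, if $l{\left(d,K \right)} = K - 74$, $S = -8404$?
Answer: $- \frac{356428261}{8429} \approx -42286.0$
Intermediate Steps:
$l{\left(d,K \right)} = -74 + K$
$\frac{-1278 + 9274}{l{\left(-121,49 \right)} + S} - 42285 = \frac{-1278 + 9274}{\left(-74 + 49\right) - 8404} - 42285 = \frac{7996}{-25 - 8404} - 42285 = \frac{7996}{-8429} - 42285 = 7996 \left(- \frac{1}{8429}\right) - 42285 = - \frac{7996}{8429} - 42285 = - \frac{356428261}{8429}$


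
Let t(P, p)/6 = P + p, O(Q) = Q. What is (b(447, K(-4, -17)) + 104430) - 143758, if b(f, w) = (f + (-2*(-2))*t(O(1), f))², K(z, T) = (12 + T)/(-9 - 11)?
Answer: 125378273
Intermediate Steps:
t(P, p) = 6*P + 6*p (t(P, p) = 6*(P + p) = 6*P + 6*p)
K(z, T) = -⅗ - T/20 (K(z, T) = (12 + T)/(-20) = (12 + T)*(-1/20) = -⅗ - T/20)
b(f, w) = (24 + 25*f)² (b(f, w) = (f + (-2*(-2))*(6*1 + 6*f))² = (f + 4*(6 + 6*f))² = (f + (24 + 24*f))² = (24 + 25*f)²)
(b(447, K(-4, -17)) + 104430) - 143758 = ((24 + 25*447)² + 104430) - 143758 = ((24 + 11175)² + 104430) - 143758 = (11199² + 104430) - 143758 = (125417601 + 104430) - 143758 = 125522031 - 143758 = 125378273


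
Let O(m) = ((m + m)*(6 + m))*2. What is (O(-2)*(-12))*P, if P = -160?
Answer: -61440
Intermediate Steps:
O(m) = 4*m*(6 + m) (O(m) = ((2*m)*(6 + m))*2 = (2*m*(6 + m))*2 = 4*m*(6 + m))
(O(-2)*(-12))*P = ((4*(-2)*(6 - 2))*(-12))*(-160) = ((4*(-2)*4)*(-12))*(-160) = -32*(-12)*(-160) = 384*(-160) = -61440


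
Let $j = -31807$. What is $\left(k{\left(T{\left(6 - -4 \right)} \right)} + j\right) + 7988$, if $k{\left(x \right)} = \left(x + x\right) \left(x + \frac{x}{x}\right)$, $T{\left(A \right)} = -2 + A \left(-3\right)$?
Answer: $-21835$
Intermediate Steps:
$T{\left(A \right)} = -2 - 3 A$
$k{\left(x \right)} = 2 x \left(1 + x\right)$ ($k{\left(x \right)} = 2 x \left(x + 1\right) = 2 x \left(1 + x\right)$)
$\left(k{\left(T{\left(6 - -4 \right)} \right)} + j\right) + 7988 = \left(2 \left(-2 - 3 \left(6 - -4\right)\right) \left(1 - \left(2 + 3 \left(6 - -4\right)\right)\right) - 31807\right) + 7988 = \left(2 \left(-2 - 3 \left(6 + 4\right)\right) \left(1 - \left(2 + 3 \left(6 + 4\right)\right)\right) - 31807\right) + 7988 = \left(2 \left(-2 - 30\right) \left(1 - 32\right) - 31807\right) + 7988 = \left(2 \left(-32\right) \left(1 - 32\right) - 31807\right) + 7988 = \left(2 \left(-32\right) \left(-31\right) - 31807\right) + 7988 = \left(1984 - 31807\right) + 7988 = -29823 + 7988 = -21835$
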